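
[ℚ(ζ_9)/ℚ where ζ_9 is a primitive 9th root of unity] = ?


[ℚ(ζ_n):ℚ] = deg Φ_n(x) = φ(n). Here φ(9) = 6

[ℚ(ζ_9)/ℚ where ζ_9 is a primitive 9th root of unity] = 6


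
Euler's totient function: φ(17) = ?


φ(n) = count of k ∈ {1,...,n} with gcd(k,n)=1
Coprimes to 17: {1, 2, 3, 4, 5, 6, 7, 8, 9, 10, 11, 12, 13, 14, 15, 16}
Count: 16

φ(17) = 16


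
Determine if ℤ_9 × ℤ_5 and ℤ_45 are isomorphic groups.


Comparing ℤ_9 × ℤ_5 and ℤ_45:
gcd(9,5) = 1, so ℤ_9 × ℤ_5 ≅ ℤ_45 (CRT)

Yes, ℤ_9 × ℤ_5 ≅ ℤ_45


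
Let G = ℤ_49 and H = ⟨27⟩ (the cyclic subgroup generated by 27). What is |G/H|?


|⟨27⟩| = n / gcd(27, 49) = 49 / 1 = 49
H is normal (ℤ_49 is abelian).
|G/H| = |G| / |H| = 49 / 49 = 1

|G/H| = 1


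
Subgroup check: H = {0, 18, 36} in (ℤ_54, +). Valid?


Subgroup test for H = {0, 18, 36} in (ℤ_54, +):
(1) 0 ∈ H? Yes
(2) Closure: for all a,b ∈ H, (a+b) mod 54 ∈ H? Yes
(3) Inverses: for all a ∈ H, -a mod 54 ∈ H? Yes

Yes, H is a subgroup of ℤ_54


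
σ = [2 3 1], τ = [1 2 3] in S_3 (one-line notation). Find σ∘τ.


σ∘τ: apply τ first, then σ
1 →τ 1 →σ 2
2 →τ 2 →σ 3
3 →τ 3 →σ 1

σ∘τ = [2 3 1]


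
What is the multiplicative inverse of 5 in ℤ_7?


Use the extended Euclidean algorithm to write 1 = 5·s + 7·t; then s mod 7 is the inverse.
Euclidean algorithm:
  5 = 0·7 + 5
  7 = 1·5 + 2
  5 = 2·2 + 1
  2 = 2·1 + 0
gcd(5,7) = 1
Back-substitution gives: 5·(3) + 7·(-2) = 1
So 5⁻¹ ≡ 3 ≡ 3 (mod 7)
Check: 5 × 3 = 15 ≡ 1 (mod 7) ✓

5⁻¹ ≡ 3 (mod 7)


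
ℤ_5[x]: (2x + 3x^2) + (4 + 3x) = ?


Add coefficients mod 5:
x^0: 0 + 4 = 4 (mod 5)
x^1: 2 + 3 = 0 (mod 5)
x^2: 3 + 0 = 3 (mod 5)
Result: 4 + 3x^2

f + g = 4 + 3x^2


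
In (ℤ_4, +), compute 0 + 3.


Operation: addition mod 4
0 + 3 = (a + b) mod 4 with a = 0, b = 3

0 + 3 = 3


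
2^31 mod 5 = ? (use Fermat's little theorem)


Fermat's little theorem: if p is prime and gcd(a,p)=1, then a^(p-1) ≡ 1 (mod p)
p = 5 is prime, gcd(2,5) = 1
Reduce exponent: 31 mod 4 = 3
So 2^31 ≡ 2^3 (mod 5)
2^3 mod 5 = 3

2^31 ≡ 3 (mod 5)


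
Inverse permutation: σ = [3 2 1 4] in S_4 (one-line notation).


To find σ⁻¹, swap domain and range:
σ(1) = 3 → σ⁻¹(3) = 1
σ(2) = 2 → σ⁻¹(2) = 2
σ(3) = 1 → σ⁻¹(1) = 3
σ(4) = 4 → σ⁻¹(4) = 4

σ⁻¹ = [3 2 1 4]


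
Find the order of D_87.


|D_n| = 2n (n rotations and n reflections)
|D_87| = 2×87 = 174

|D_87| = 174


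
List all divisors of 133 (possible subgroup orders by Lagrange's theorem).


Lagrange's theorem: |H| divides |G|
|G| = 133
Divisors of 133: 1, 7, 19, 133

Possible subgroup orders: {1, 7, 19, 133}


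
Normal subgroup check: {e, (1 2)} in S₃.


H = {e, (1 2)} in S₃
(1 3)(1 2)(1 3)⁻¹ = (2 3) ∉ {e, (1 2)}, so it is not normal

No, not a normal subgroup


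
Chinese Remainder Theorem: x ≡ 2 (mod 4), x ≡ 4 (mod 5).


m₁ = 4, m₂ = 5, gcd = 1, so CRT applies. M = m₁·m₂ = 20
Let M₁ = M/m₁ = 5, M₂ = M/m₂ = 4
Find y₁ ≡ M₁⁻¹ (mod m₁): 5⁻¹ ≡ 1 (mod 4)
Find y₂ ≡ M₂⁻¹ (mod m₂): 4⁻¹ ≡ 4 (mod 5)
x = a₁·M₁·y₁ + a₂·M₂·y₂ = 2·5·1 + 4·4·4 = 74
Reduce mod 20: x ≡ 14
Check: 14 mod 4 = 2 ✓, 14 mod 5 = 4 ✓

x ≡ 14 (mod 20)


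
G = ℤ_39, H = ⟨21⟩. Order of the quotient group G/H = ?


|⟨21⟩| = n / gcd(21, 39) = 39 / 3 = 13
H is normal (ℤ_39 is abelian).
|G/H| = |G| / |H| = 39 / 13 = 3

|G/H| = 3


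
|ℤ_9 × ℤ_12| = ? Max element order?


|ℤ_9 × ℤ_12| = 9 × 12 = 108
Max element order = lcm(9,12) = 36
Cyclic? No (gcd=3)

|ℤ_9×ℤ_12| = 108, max element order = 36


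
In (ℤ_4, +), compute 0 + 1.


Operation: addition mod 4
0 + 1 = (a + b) mod 4 with a = 0, b = 1

0 + 1 = 1


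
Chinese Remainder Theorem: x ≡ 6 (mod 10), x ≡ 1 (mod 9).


m₁ = 10, m₂ = 9, gcd = 1, so CRT applies. M = m₁·m₂ = 90
Let M₁ = M/m₁ = 9, M₂ = M/m₂ = 10
Find y₁ ≡ M₁⁻¹ (mod m₁): 9⁻¹ ≡ 9 (mod 10)
Find y₂ ≡ M₂⁻¹ (mod m₂): 10⁻¹ ≡ 1 (mod 9)
x = a₁·M₁·y₁ + a₂·M₂·y₂ = 6·9·9 + 1·10·1 = 496
Reduce mod 90: x ≡ 46
Check: 46 mod 10 = 6 ✓, 46 mod 9 = 1 ✓

x ≡ 46 (mod 90)


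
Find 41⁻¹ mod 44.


Use the extended Euclidean algorithm to write 1 = 41·s + 44·t; then s mod 44 is the inverse.
Euclidean algorithm:
  41 = 0·44 + 41
  44 = 1·41 + 3
  41 = 13·3 + 2
  3 = 1·2 + 1
  2 = 2·1 + 0
gcd(41,44) = 1
Back-substitution gives: 41·(-15) + 44·(14) = 1
So 41⁻¹ ≡ -15 ≡ 29 (mod 44)
Check: 41 × 29 = 1189 ≡ 1 (mod 44) ✓

41⁻¹ ≡ 29 (mod 44)


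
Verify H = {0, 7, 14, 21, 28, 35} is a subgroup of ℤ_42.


Subgroup test for H = {0, 7, 14, 21, 28, 35} in (ℤ_42, +):
(1) 0 ∈ H? Yes
(2) Closure: for all a,b ∈ H, (a+b) mod 42 ∈ H? Yes
(3) Inverses: for all a ∈ H, -a mod 42 ∈ H? Yes

Yes, H is a subgroup of ℤ_42


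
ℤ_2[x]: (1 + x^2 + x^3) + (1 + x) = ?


Add coefficients mod 2:
x^0: 1 + 1 = 0 (mod 2)
x^1: 0 + 1 = 1 (mod 2)
x^2: 1 + 0 = 1 (mod 2)
x^3: 1 + 0 = 1 (mod 2)
Result: x + x^2 + x^3

f + g = x + x^2 + x^3


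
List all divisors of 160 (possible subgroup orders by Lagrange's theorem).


Lagrange's theorem: |H| divides |G|
|G| = 160
Divisors of 160: 1, 2, 4, 5, 8, 10, 16, 20, 32, 40, 80, 160

Possible subgroup orders: {1, 2, 4, 5, 8, 10, 16, 20, 32, 40, 80, 160}


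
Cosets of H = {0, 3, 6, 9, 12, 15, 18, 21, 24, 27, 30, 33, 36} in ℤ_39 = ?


H = {0, 3, 6, 9, 12, 15, 18, 21, 24, 27, 30, 33, 36}, |H| = 13
Number of cosets = |G|/|H| = 39/13 = 3
0 + H = {0, 3, 6, 9, 12, 15, 18, 21, 24, 27, 30, 33, 36}
1 + H = {1, 4, 7, 10, 13, 16, 19, 22, 25, 28, 31, 34, 37}
2 + H = {2, 5, 8, 11, 14, 17, 20, 23, 26, 29, 32, 35, 38}

Cosets: 0+H={0,3,6,9,12,15,18,21,24,27,30,33,36}; 1+H={1,4,7,10,13,16,19,22,25,28,31,34,37}; 2+H={2,5,8,11,14,17,20,23,26,29,32,35,38}


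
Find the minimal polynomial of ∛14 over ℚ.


∛14 satisfies x³ - 14 = 0, irreducible over ℚ (no rational root; 14 is not a perfect cube)

Minimal polynomial: x³ - 14


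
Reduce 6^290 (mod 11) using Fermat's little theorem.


Fermat's little theorem: if p is prime and gcd(a,p)=1, then a^(p-1) ≡ 1 (mod p)
p = 11 is prime, gcd(6,11) = 1
Reduce exponent: 290 mod 10 = 0
So 6^290 ≡ 6^0 (mod 11)
6^0 = 1

6^290 ≡ 1 (mod 11)


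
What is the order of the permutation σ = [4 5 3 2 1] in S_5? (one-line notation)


Cycle decomposition: (1 4 2 5)
Cycle lengths: 4
Order = lcm(4) = 4

ord(σ) = 4


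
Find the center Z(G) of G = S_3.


Z(G) = {g ∈ G | gx = xg for all x ∈ G}
S_n is non-abelian for n ≥ 3; Z(S_3) is trivial

Z(S_3) = {e}


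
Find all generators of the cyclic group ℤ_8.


g generates ℤ_n iff gcd(g,n) = 1
Checking each g ∈ {1,...,7}:
gcd(1,8) = 1
gcd(2,8) = 2
gcd(3,8) = 1
gcd(4,8) = 4
gcd(5,8) = 1
gcd(6,8) = 2
gcd(7,8) = 1
Generators: {1, 3, 5, 7}
Number of generators = φ(8) = 4

Generators of ℤ_8 = {1, 3, 5, 7}


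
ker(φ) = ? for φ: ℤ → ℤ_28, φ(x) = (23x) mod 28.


Kernel = preimage of identity
ker(φ) = {x ∈ ℤ : 23x ≡ 0 (mod 28)}. gcd(23,28) = 1, so 23x ≡ 0 (mod 28) ⟺ x ≡ 0 (mod 28/1 = 28). Hence ker(φ) = 28ℤ

ker(φ) = 28ℤ


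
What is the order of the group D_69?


|D_n| = 2n (n rotations and n reflections)
|D_69| = 2×69 = 138

|D_69| = 138


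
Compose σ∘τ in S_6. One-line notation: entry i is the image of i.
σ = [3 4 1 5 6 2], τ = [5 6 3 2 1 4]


σ∘τ: apply τ first, then σ
1 →τ 5 →σ 6
2 →τ 6 →σ 2
3 →τ 3 →σ 1
4 →τ 2 →σ 4
5 →τ 1 →σ 3
6 →τ 4 →σ 5

σ∘τ = [6 2 1 4 3 5]


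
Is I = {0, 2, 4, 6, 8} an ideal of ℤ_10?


Check ideal conditions for I = {0, 2, 4, 6, 8} in ℤ_10:
(1) I is an additive subgroup? Yes
(2) For r ∈ ℤ_10 and a ∈ I: r·a ∈ I? Yes

Yes, I is an ideal of ℤ_10


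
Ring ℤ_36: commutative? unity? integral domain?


ℤ_36 is a commutative ring with unity 1; 36 = 2×18 is composite, so 2·18 ≡ 0 gives zero divisors (not an integral domain)
Commutative: Yes
Integral domain: No
Has unity: Yes

ℤ_36: Commutative=Yes, Unity=Yes


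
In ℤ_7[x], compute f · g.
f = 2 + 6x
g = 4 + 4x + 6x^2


Expand and collect like terms; reduce coefficients mod 7:
x^0: 2·4 = 8 ≡ 1 (mod 7)
x^1: 2·4 + 6·4 = 32 ≡ 4 (mod 7)
x^2: 2·6 + 6·4 = 36 ≡ 1 (mod 7)
x^3: 6·6 = 36 ≡ 1 (mod 7)
Result: 1 + 4x + x^2 + x^3

f · g = 1 + 4x + x^2 + x^3


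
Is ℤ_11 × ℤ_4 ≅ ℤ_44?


Comparing ℤ_11 × ℤ_4 and ℤ_44:
gcd(11,4) = 1, so ℤ_11 × ℤ_4 ≅ ℤ_44 (CRT)

Yes, ℤ_11 × ℤ_4 ≅ ℤ_44


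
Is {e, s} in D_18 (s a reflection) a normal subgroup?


H = {e, s} in D_18 (s a reflection)
r·s·r⁻¹ = sr⁻² ≠ s for n ≥ 3, so {e, s} is not closed under conjugation

No, not a normal subgroup


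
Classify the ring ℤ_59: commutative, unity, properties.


ℤ_59 is a commutative ring with unity 1; 59 is prime, so ℤ_59 is a field (hence an integral domain)
Commutative: Yes
Integral domain: Yes
Has unity: Yes

ℤ_59: Commutative=Yes, Unity=Yes


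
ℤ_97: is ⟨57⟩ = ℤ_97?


g generates ℤ_n iff gcd(g, n) = 1
gcd(57, 97) = 1
Since gcd = 1, 57 is a generator.

Yes, 57 generates ℤ_97


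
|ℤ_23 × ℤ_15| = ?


|A × B| = |A| · |B|
|ℤ_23 × ℤ_15| = 23 × 15 = 345

|ℤ_23 × ℤ_15| = 345


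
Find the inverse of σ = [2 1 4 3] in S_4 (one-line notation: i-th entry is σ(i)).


To find σ⁻¹, swap domain and range:
σ(1) = 2 → σ⁻¹(2) = 1
σ(2) = 1 → σ⁻¹(1) = 2
σ(3) = 4 → σ⁻¹(4) = 3
σ(4) = 3 → σ⁻¹(3) = 4

σ⁻¹ = [2 1 4 3]


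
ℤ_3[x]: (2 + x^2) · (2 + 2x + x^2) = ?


Expand and collect like terms; reduce coefficients mod 3:
x^0: 2·2 = 4 ≡ 1 (mod 3)
x^1: 2·2 + 0·2 = 4 ≡ 1 (mod 3)
x^2: 2·1 + 0·2 + 1·2 = 4 ≡ 1 (mod 3)
x^3: 0·1 + 1·2 = 2 ≡ 2 (mod 3)
x^4: 1·1 = 1 ≡ 1 (mod 3)
Result: 1 + x + x^2 + 2x^3 + x^4

f · g = 1 + x + x^2 + 2x^3 + x^4


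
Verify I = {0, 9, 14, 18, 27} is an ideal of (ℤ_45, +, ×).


Check ideal conditions for I = {0, 9, 14, 18, 27} in ℤ_45:
(1) I is an additive subgroup? No
(2) For r ∈ ℤ_45 and a ∈ I: r·a ∈ I? No  [counterexample: r=2, a=14, r·a mod 45 = 28 ∉ I]

No, I is not an ideal of ℤ_45


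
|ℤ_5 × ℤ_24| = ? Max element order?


|ℤ_5 × ℤ_24| = 5 × 24 = 120
Max element order = lcm(5,24) = 120
Cyclic? Yes (gcd=1)

|ℤ_5×ℤ_24| = 120, max element order = 120


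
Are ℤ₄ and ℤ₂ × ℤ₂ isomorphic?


Comparing ℤ₄ and ℤ₂ × ℤ₂:
ℤ₄ has an element of order 4; ℤ₂×ℤ₂ has exponent 2

No, ℤ₄ ≇ ℤ₂ × ℤ₂


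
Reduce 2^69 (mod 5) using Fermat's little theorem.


Fermat's little theorem: if p is prime and gcd(a,p)=1, then a^(p-1) ≡ 1 (mod p)
p = 5 is prime, gcd(2,5) = 1
Reduce exponent: 69 mod 4 = 1
So 2^69 ≡ 2^1 (mod 5)
2^1 mod 5 = 2

2^69 ≡ 2 (mod 5)


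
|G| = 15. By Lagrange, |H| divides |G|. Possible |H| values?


Lagrange's theorem: |H| divides |G|
|G| = 15
Divisors of 15: 1, 3, 5, 15

Possible subgroup orders: {1, 3, 5, 15}


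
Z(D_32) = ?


Z(G) = {g ∈ G | gx = xg for all x ∈ G}
For even n, Z(D_n) = {e, r^(n/2)}: the 180° rotation r^16 commutes with every reflection and rotation

Z(D_32) = {e, r^16}


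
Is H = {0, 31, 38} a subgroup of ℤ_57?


Subgroup test for H = {0, 31, 38} in (ℤ_57, +):
(1) 0 ∈ H? Yes
(2) Closure: for all a,b ∈ H, (a+b) mod 57 ∈ H? No  [counterexample: 31 + 31 = 5 ∉ H]
(3) Inverses: for all a ∈ H, -a mod 57 ∈ H? No

No, H is not a subgroup of ℤ_57


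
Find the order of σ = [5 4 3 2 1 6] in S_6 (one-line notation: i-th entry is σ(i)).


Cycle decomposition: (1 5) (2 4)
Cycle lengths: 2, 2
Order = lcm(2, 2) = 2

ord(σ) = 2


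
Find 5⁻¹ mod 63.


Use the extended Euclidean algorithm to write 1 = 5·s + 63·t; then s mod 63 is the inverse.
Euclidean algorithm:
  5 = 0·63 + 5
  63 = 12·5 + 3
  5 = 1·3 + 2
  3 = 1·2 + 1
  2 = 2·1 + 0
gcd(5,63) = 1
Back-substitution gives: 5·(-25) + 63·(2) = 1
So 5⁻¹ ≡ -25 ≡ 38 (mod 63)
Check: 5 × 38 = 190 ≡ 1 (mod 63) ✓

5⁻¹ ≡ 38 (mod 63)


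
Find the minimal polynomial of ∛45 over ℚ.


∛45 satisfies x³ - 45 = 0, irreducible over ℚ (no rational root; 45 is not a perfect cube)

Minimal polynomial: x³ - 45


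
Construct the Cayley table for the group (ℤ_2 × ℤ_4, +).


Elements: {(0,0), (0,1), (0,2), (0,3), (1,0), (1,1), (1,2), (1,3)}
Operation: componentwise addition mod (2, 4)
Entry (a, b) = ((a₁+b₁) mod 2, (a₂+b₂) mod 4)

Cayley table:
      | (0,0) | (0,1) | (0,2) | (0,3) | (1,0) | (1,1) | (1,2) | (1,3)
(0,0) | (0,0) | (0,1) | (0,2) | (0,3) | (1,0) | (1,1) | (1,2) | (1,3)
(0,1) | (0,1) | (0,2) | (0,3) | (0,0) | (1,1) | (1,2) | (1,3) | (1,0)
(0,2) | (0,2) | (0,3) | (0,0) | (0,1) | (1,2) | (1,3) | (1,0) | (1,1)
(0,3) | (0,3) | (0,0) | (0,1) | (0,2) | (1,3) | (1,0) | (1,1) | (1,2)
(1,0) | (1,0) | (1,1) | (1,2) | (1,3) | (0,0) | (0,1) | (0,2) | (0,3)
(1,1) | (1,1) | (1,2) | (1,3) | (1,0) | (0,1) | (0,2) | (0,3) | (0,0)
(1,2) | (1,2) | (1,3) | (1,0) | (1,1) | (0,2) | (0,3) | (0,0) | (0,1)
(1,3) | (1,3) | (1,0) | (1,1) | (1,2) | (0,3) | (0,0) | (0,1) | (0,2)


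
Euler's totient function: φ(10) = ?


φ(n) = count of k ∈ {1,...,n} with gcd(k,n)=1
Coprimes to 10: {1, 3, 7, 9}
Count: 4

φ(10) = 4


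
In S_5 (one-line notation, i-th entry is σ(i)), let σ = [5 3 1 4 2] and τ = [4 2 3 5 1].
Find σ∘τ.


σ∘τ: apply τ first, then σ
1 →τ 4 →σ 4
2 →τ 2 →σ 3
3 →τ 3 →σ 1
4 →τ 5 →σ 2
5 →τ 1 →σ 5

σ∘τ = [4 3 1 2 5]


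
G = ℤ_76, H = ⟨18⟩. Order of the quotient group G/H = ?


|⟨18⟩| = n / gcd(18, 76) = 76 / 2 = 38
H is normal (ℤ_76 is abelian).
|G/H| = |G| / |H| = 76 / 38 = 2

|G/H| = 2


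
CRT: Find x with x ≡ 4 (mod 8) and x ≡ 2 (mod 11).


m₁ = 8, m₂ = 11, gcd = 1, so CRT applies. M = m₁·m₂ = 88
Let M₁ = M/m₁ = 11, M₂ = M/m₂ = 8
Find y₁ ≡ M₁⁻¹ (mod m₁): 11⁻¹ ≡ 3 (mod 8)
Find y₂ ≡ M₂⁻¹ (mod m₂): 8⁻¹ ≡ 7 (mod 11)
x = a₁·M₁·y₁ + a₂·M₂·y₂ = 4·11·3 + 2·8·7 = 244
Reduce mod 88: x ≡ 68
Check: 68 mod 8 = 4 ✓, 68 mod 11 = 2 ✓

x ≡ 68 (mod 88)


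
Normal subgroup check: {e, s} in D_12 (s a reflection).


H = {e, s} in D_12 (s a reflection)
r·s·r⁻¹ = sr⁻² ≠ s for n ≥ 3, so {e, s} is not closed under conjugation

No, not a normal subgroup


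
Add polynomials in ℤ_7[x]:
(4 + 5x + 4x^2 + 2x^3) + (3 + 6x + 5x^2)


Add coefficients mod 7:
x^0: 4 + 3 = 0 (mod 7)
x^1: 5 + 6 = 4 (mod 7)
x^2: 4 + 5 = 2 (mod 7)
x^3: 2 + 0 = 2 (mod 7)
Result: 4x + 2x^2 + 2x^3

f + g = 4x + 2x^2 + 2x^3


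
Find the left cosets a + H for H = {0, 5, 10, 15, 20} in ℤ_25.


H = {0, 5, 10, 15, 20}, |H| = 5
Number of cosets = |G|/|H| = 25/5 = 5
0 + H = {0, 5, 10, 15, 20}
1 + H = {1, 6, 11, 16, 21}
2 + H = {2, 7, 12, 17, 22}
3 + H = {3, 8, 13, 18, 23}
4 + H = {4, 9, 14, 19, 24}

Cosets: 0+H={0,5,10,15,20}; 1+H={1,6,11,16,21}; 2+H={2,7,12,17,22}; 3+H={3,8,13,18,23}; 4+H={4,9,14,19,24}


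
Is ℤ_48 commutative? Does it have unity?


ℤ_48 is a commutative ring with unity 1; 48 = 2×24 is composite, so 2·24 ≡ 0 gives zero divisors (not an integral domain)
Commutative: Yes
Integral domain: No
Has unity: Yes

ℤ_48: Commutative=Yes, Unity=Yes


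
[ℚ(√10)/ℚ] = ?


√10 has minimal polynomial x² - 10 (irreducible over ℚ since 10 is squarefree)

[ℚ(√10)/ℚ] = 2


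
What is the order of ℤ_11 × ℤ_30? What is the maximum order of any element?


|ℤ_11 × ℤ_30| = 11 × 30 = 330
Max element order = lcm(11,30) = 330
Cyclic? Yes (gcd=1)

|ℤ_11×ℤ_30| = 330, max element order = 330


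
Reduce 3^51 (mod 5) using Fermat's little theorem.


Fermat's little theorem: if p is prime and gcd(a,p)=1, then a^(p-1) ≡ 1 (mod p)
p = 5 is prime, gcd(3,5) = 1
Reduce exponent: 51 mod 4 = 3
So 3^51 ≡ 3^3 (mod 5)
3^3 mod 5 = 2

3^51 ≡ 2 (mod 5)


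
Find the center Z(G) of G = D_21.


Z(G) = {g ∈ G | gx = xg for all x ∈ G}
For odd n, Z(D_n) = {e}: no nontrivial rotation commutes with all reflections

Z(D_21) = {e}


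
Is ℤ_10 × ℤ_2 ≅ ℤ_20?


Comparing ℤ_10 × ℤ_2 and ℤ_20:
gcd(10,2) = 2 ≠ 1. Max element order in ℤ_10×ℤ_2 is lcm(10,2) = 10 < 20, so it has no element of order 20

No, ℤ_10 × ℤ_2 ≇ ℤ_20


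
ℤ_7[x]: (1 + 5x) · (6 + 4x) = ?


Expand and collect like terms; reduce coefficients mod 7:
x^0: 1·6 = 6 ≡ 6 (mod 7)
x^1: 1·4 + 5·6 = 34 ≡ 6 (mod 7)
x^2: 5·4 = 20 ≡ 6 (mod 7)
Result: 6 + 6x + 6x^2

f · g = 6 + 6x + 6x^2


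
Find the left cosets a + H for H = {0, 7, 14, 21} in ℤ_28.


H = {0, 7, 14, 21}, |H| = 4
Number of cosets = |G|/|H| = 28/4 = 7
0 + H = {0, 7, 14, 21}
1 + H = {1, 8, 15, 22}
2 + H = {2, 9, 16, 23}
3 + H = {3, 10, 17, 24}
4 + H = {4, 11, 18, 25}
5 + H = {5, 12, 19, 26}
6 + H = {6, 13, 20, 27}

Cosets: 0+H={0,7,14,21}; 1+H={1,8,15,22}; 2+H={2,9,16,23}; 3+H={3,10,17,24}; 4+H={4,11,18,25}; 5+H={5,12,19,26}; 6+H={6,13,20,27}


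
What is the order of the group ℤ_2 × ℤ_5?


|A × B| = |A| · |B|
|ℤ_2 × ℤ_5| = 2 × 5 = 10

|ℤ_2 × ℤ_5| = 10


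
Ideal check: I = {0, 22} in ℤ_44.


Check ideal conditions for I = {0, 22} in ℤ_44:
(1) I is an additive subgroup? Yes
(2) For r ∈ ℤ_44 and a ∈ I: r·a ∈ I? Yes

Yes, I is an ideal of ℤ_44


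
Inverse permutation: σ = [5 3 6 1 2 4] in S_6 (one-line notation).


To find σ⁻¹, swap domain and range:
σ(1) = 5 → σ⁻¹(5) = 1
σ(2) = 3 → σ⁻¹(3) = 2
σ(3) = 6 → σ⁻¹(6) = 3
σ(4) = 1 → σ⁻¹(1) = 4
σ(5) = 2 → σ⁻¹(2) = 5
σ(6) = 4 → σ⁻¹(4) = 6

σ⁻¹ = [4 5 2 6 1 3]


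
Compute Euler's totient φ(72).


Factor n: 72 = 2^3 × 3^2
φ(n) = n · ∏(1 - 1/p) over distinct primes p | n
φ(72) = 72 · (1 - 1/2) · (1 - 1/3) = 24

φ(72) = 24


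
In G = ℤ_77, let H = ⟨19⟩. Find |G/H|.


|⟨19⟩| = n / gcd(19, 77) = 77 / 1 = 77
H is normal (ℤ_77 is abelian).
|G/H| = |G| / |H| = 77 / 77 = 1

|G/H| = 1


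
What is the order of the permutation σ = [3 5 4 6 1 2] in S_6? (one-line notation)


Cycle decomposition: (1 3 4 6 2 5)
Cycle lengths: 6
Order = lcm(6) = 6

ord(σ) = 6


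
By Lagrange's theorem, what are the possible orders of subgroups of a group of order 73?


Lagrange's theorem: |H| divides |G|
|G| = 73
Divisors of 73: 1, 73

Possible subgroup orders: {1, 73}


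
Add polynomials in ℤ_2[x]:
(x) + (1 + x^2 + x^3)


Add coefficients mod 2:
x^0: 0 + 1 = 1 (mod 2)
x^1: 1 + 0 = 1 (mod 2)
x^2: 0 + 1 = 1 (mod 2)
x^3: 0 + 1 = 1 (mod 2)
Result: 1 + x + x^2 + x^3

f + g = 1 + x + x^2 + x^3


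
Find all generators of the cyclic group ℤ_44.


g generates ℤ_n iff gcd(g,n) = 1
Prime factors of 44: 2, 11
Generators are g ∈ {1,...,43} not divisible by any of these primes.
Generators: {1, 3, 5, 7, 9, 13, 15, 17, 19, 21, 23, 25, 27, 29, 31, 35, 37, 39, 41, 43}
Number of generators = φ(44) = 20

Generators of ℤ_44 = {1, 3, 5, 7, 9, 13, 15, 17, 19, 21, 23, 25, 27, 29, 31, 35, 37, 39, 41, 43}


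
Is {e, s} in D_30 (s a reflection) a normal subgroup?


H = {e, s} in D_30 (s a reflection)
r·s·r⁻¹ = sr⁻² ≠ s for n ≥ 3, so {e, s} is not closed under conjugation

No, not a normal subgroup


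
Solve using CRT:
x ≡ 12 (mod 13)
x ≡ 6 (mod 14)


m₁ = 13, m₂ = 14, gcd = 1, so CRT applies. M = m₁·m₂ = 182
Let M₁ = M/m₁ = 14, M₂ = M/m₂ = 13
Find y₁ ≡ M₁⁻¹ (mod m₁): 14⁻¹ ≡ 1 (mod 13)
Find y₂ ≡ M₂⁻¹ (mod m₂): 13⁻¹ ≡ 13 (mod 14)
x = a₁·M₁·y₁ + a₂·M₂·y₂ = 12·14·1 + 6·13·13 = 1182
Reduce mod 182: x ≡ 90
Check: 90 mod 13 = 12 ✓, 90 mod 14 = 6 ✓

x ≡ 90 (mod 182)


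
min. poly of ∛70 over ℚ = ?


∛70 satisfies x³ - 70 = 0, irreducible over ℚ (no rational root; 70 is not a perfect cube)

Minimal polynomial: x³ - 70


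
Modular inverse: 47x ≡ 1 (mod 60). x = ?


Use the extended Euclidean algorithm to write 1 = 47·s + 60·t; then s mod 60 is the inverse.
Euclidean algorithm:
  47 = 0·60 + 47
  60 = 1·47 + 13
  47 = 3·13 + 8
  13 = 1·8 + 5
  8 = 1·5 + 3
  5 = 1·3 + 2
  3 = 1·2 + 1
  2 = 2·1 + 0
gcd(47,60) = 1
Back-substitution gives: 47·(23) + 60·(-18) = 1
So 47⁻¹ ≡ 23 ≡ 23 (mod 60)
Check: 47 × 23 = 1081 ≡ 1 (mod 60) ✓

47⁻¹ ≡ 23 (mod 60)


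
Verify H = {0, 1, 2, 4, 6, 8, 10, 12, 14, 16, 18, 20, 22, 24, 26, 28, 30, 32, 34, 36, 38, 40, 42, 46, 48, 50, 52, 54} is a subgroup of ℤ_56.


Subgroup test for H = {0, 1, 2, 4, 6, 8, 10, 12, 14, 16, 18, 20, 22, 24, 26, 28, 30, 32, 34, 36, 38, 40, 42, 46, 48, 50, 52, 54} in (ℤ_56, +):
(1) 0 ∈ H? Yes
(2) Closure: for all a,b ∈ H, (a+b) mod 56 ∈ H? No  [counterexample: 1 + 2 = 3 ∉ H]
(3) Inverses: for all a ∈ H, -a mod 56 ∈ H? No

No, H is not a subgroup of ℤ_56


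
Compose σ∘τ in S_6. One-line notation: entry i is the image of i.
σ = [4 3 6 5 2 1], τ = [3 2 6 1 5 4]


σ∘τ: apply τ first, then σ
1 →τ 3 →σ 6
2 →τ 2 →σ 3
3 →τ 6 →σ 1
4 →τ 1 →σ 4
5 →τ 5 →σ 2
6 →τ 4 →σ 5

σ∘τ = [6 3 1 4 2 5]


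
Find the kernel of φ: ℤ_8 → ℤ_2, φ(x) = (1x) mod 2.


Kernel = preimage of identity
ker(φ) = {x ∈ ℤ_8 : 1x ≡ 0 (mod 2)}. Since 2 | 8, φ is well-defined. The kernel is the cyclic subgroup ⟨2⟩ of ℤ_8 (order 4), i.e. {0, 2, 4, 6}

ker(φ) = {0, 2, 4, 6}


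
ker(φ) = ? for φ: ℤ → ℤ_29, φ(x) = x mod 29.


Kernel = preimage of identity
ker(φ) = {x ∈ ℤ : x ≡ 0 (mod 29)} = 29ℤ = {0, ±29, ±58, ...}

ker(φ) = 29ℤ


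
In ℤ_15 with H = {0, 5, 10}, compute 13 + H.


13 + H = {13 + h (mod 15) : h ∈ H}
13+0=13, 13+5=3, 13+10=8
13 + H = {3, 8, 13} = 3 + H

13 + H = {3, 8, 13}


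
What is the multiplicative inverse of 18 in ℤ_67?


Use the extended Euclidean algorithm to write 1 = 18·s + 67·t; then s mod 67 is the inverse.
Euclidean algorithm:
  18 = 0·67 + 18
  67 = 3·18 + 13
  18 = 1·13 + 5
  13 = 2·5 + 3
  5 = 1·3 + 2
  3 = 1·2 + 1
  2 = 2·1 + 0
gcd(18,67) = 1
Back-substitution gives: 18·(-26) + 67·(7) = 1
So 18⁻¹ ≡ -26 ≡ 41 (mod 67)
Check: 18 × 41 = 738 ≡ 1 (mod 67) ✓

18⁻¹ ≡ 41 (mod 67)


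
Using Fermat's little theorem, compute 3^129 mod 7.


Fermat's little theorem: if p is prime and gcd(a,p)=1, then a^(p-1) ≡ 1 (mod p)
p = 7 is prime, gcd(3,7) = 1
Reduce exponent: 129 mod 6 = 3
So 3^129 ≡ 3^3 (mod 7)
3^3 mod 7 = 6

3^129 ≡ 6 (mod 7)


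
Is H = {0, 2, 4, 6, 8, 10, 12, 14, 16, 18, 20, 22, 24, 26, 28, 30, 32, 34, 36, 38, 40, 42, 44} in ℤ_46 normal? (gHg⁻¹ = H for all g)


H = {0, 2, 4, 6, 8, 10, 12, 14, 16, 18, 20, 22, 24, 26, 28, 30, 32, 34, 36, 38, 40, 42, 44} in ℤ_46
ℤ_46 is abelian; every subgroup of an abelian group is normal

Yes, normal subgroup


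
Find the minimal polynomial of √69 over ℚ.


√69 satisfies x² - 69 = 0, irreducible over ℚ since 69 is squarefree

Minimal polynomial: x² - 69


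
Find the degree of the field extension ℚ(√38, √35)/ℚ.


[ℚ(√38,√35):ℚ] = [ℚ(√38,√35):ℚ(√38)]·[ℚ(√38):ℚ] = 2·2 = 4

[ℚ(√38, √35)/ℚ] = 4


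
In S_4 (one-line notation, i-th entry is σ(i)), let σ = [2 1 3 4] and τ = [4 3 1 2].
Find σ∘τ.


σ∘τ: apply τ first, then σ
1 →τ 4 →σ 4
2 →τ 3 →σ 3
3 →τ 1 →σ 2
4 →τ 2 →σ 1

σ∘τ = [4 3 2 1]


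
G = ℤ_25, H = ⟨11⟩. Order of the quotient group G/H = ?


|⟨11⟩| = n / gcd(11, 25) = 25 / 1 = 25
H is normal (ℤ_25 is abelian).
|G/H| = |G| / |H| = 25 / 25 = 1

|G/H| = 1


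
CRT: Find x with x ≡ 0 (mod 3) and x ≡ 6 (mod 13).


m₁ = 3, m₂ = 13, gcd = 1, so CRT applies. M = m₁·m₂ = 39
Let M₁ = M/m₁ = 13, M₂ = M/m₂ = 3
Find y₁ ≡ M₁⁻¹ (mod m₁): 13⁻¹ ≡ 1 (mod 3)
Find y₂ ≡ M₂⁻¹ (mod m₂): 3⁻¹ ≡ 9 (mod 13)
x = a₁·M₁·y₁ + a₂·M₂·y₂ = 0·13·1 + 6·3·9 = 162
Reduce mod 39: x ≡ 6
Check: 6 mod 3 = 0 ✓, 6 mod 13 = 6 ✓

x ≡ 6 (mod 39)


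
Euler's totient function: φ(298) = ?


Factor n: 298 = 2 × 149
φ(n) = n · ∏(1 - 1/p) over distinct primes p | n
φ(298) = 298 · (1 - 1/2) · (1 - 1/149) = 148

φ(298) = 148


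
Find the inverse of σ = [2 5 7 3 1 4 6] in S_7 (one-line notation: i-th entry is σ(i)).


To find σ⁻¹, swap domain and range:
σ(1) = 2 → σ⁻¹(2) = 1
σ(2) = 5 → σ⁻¹(5) = 2
σ(3) = 7 → σ⁻¹(7) = 3
σ(4) = 3 → σ⁻¹(3) = 4
σ(5) = 1 → σ⁻¹(1) = 5
σ(6) = 4 → σ⁻¹(4) = 6
σ(7) = 6 → σ⁻¹(6) = 7

σ⁻¹ = [5 1 4 6 2 7 3]


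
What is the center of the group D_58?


Z(G) = {g ∈ G | gx = xg for all x ∈ G}
For even n, Z(D_n) = {e, r^(n/2)}: the 180° rotation r^29 commutes with every reflection and rotation

Z(D_58) = {e, r^29}


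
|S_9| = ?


|S_n| = n! (number of permutations of n symbols)
|S_9| = 9! = 362880

|S_9| = 362880


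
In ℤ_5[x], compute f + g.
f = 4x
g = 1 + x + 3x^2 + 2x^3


Add coefficients mod 5:
x^0: 0 + 1 = 1 (mod 5)
x^1: 4 + 1 = 0 (mod 5)
x^2: 0 + 3 = 3 (mod 5)
x^3: 0 + 2 = 2 (mod 5)
Result: 1 + 3x^2 + 2x^3

f + g = 1 + 3x^2 + 2x^3


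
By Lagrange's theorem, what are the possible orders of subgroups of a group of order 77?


Lagrange's theorem: |H| divides |G|
|G| = 77
Divisors of 77: 1, 7, 11, 77

Possible subgroup orders: {1, 7, 11, 77}


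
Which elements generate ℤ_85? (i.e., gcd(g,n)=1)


g generates ℤ_n iff gcd(g,n) = 1
Prime factors of 85: 5, 17
Generators are g ∈ {1,...,84} not divisible by any of these primes.
Generators: {1, 2, 3, 4, 6, 7, 8, 9, 11, 12, 13, 14, 16, 18, 19, 21, 22, 23, 24, 26, 27, 28, 29, 31, 32, 33, 36, 37, 38, 39, 41, 42, 43, 44, 46, 47, 48, 49, 52, 53, 54, 56, 57, 58, 59, 61, 62, 63, 64, 66, 67, 69, 71, 72, 73, 74, 76, 77, 78, 79, 81, 82, 83, 84}
Number of generators = φ(85) = 64

Generators of ℤ_85 = {1, 2, 3, 4, 6, 7, 8, 9, 11, 12, 13, 14, 16, 18, 19, 21, 22, 23, 24, 26, 27, 28, 29, 31, 32, 33, 36, 37, 38, 39, 41, 42, 43, 44, 46, 47, 48, 49, 52, 53, 54, 56, 57, 58, 59, 61, 62, 63, 64, 66, 67, 69, 71, 72, 73, 74, 76, 77, 78, 79, 81, 82, 83, 84}


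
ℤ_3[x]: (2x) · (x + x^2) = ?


Expand and collect like terms; reduce coefficients mod 3:
x^0: 0·0 = 0 ≡ 0 (mod 3)
x^1: 0·1 + 2·0 = 0 ≡ 0 (mod 3)
x^2: 0·1 + 2·1 = 2 ≡ 2 (mod 3)
x^3: 2·1 = 2 ≡ 2 (mod 3)
Result: 2x^2 + 2x^3

f · g = 2x^2 + 2x^3


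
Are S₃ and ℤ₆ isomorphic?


Comparing S₃ and ℤ₆:
S₃ is non-abelian, ℤ₆ is abelian

No, S₃ ≇ ℤ₆


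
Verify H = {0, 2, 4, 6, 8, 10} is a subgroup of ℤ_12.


Subgroup test for H = {0, 2, 4, 6, 8, 10} in (ℤ_12, +):
(1) 0 ∈ H? Yes
(2) Closure: for all a,b ∈ H, (a+b) mod 12 ∈ H? Yes
(3) Inverses: for all a ∈ H, -a mod 12 ∈ H? Yes

Yes, H is a subgroup of ℤ_12


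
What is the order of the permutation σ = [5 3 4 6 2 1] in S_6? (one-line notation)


Cycle decomposition: (1 5 2 3 4 6)
Cycle lengths: 6
Order = lcm(6) = 6

ord(σ) = 6


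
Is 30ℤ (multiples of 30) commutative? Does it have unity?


30ℤ is a commutative ring under +,× but has no multiplicative identity (1 ∉ 30ℤ); it has no zero divisors, but without unity it is not an integral domain
Commutative: Yes
Integral domain: No
Has unity: No

30ℤ (multiples of 30): Commutative=Yes, Unity=No


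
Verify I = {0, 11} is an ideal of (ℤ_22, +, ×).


Check ideal conditions for I = {0, 11} in ℤ_22:
(1) I is an additive subgroup? Yes
(2) For r ∈ ℤ_22 and a ∈ I: r·a ∈ I? Yes

Yes, I is an ideal of ℤ_22


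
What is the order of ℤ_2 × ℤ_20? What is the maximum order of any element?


|ℤ_2 × ℤ_20| = 2 × 20 = 40
Max element order = lcm(2,20) = 20
Cyclic? No (gcd=2)

|ℤ_2×ℤ_20| = 40, max element order = 20


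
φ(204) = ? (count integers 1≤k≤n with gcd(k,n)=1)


Factor n: 204 = 2^2 × 3 × 17
φ(n) = n · ∏(1 - 1/p) over distinct primes p | n
φ(204) = 204 · (1 - 1/2) · (1 - 1/3) · (1 - 1/17) = 64

φ(204) = 64


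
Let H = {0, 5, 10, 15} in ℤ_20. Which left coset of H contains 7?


7 + H = {7 + h (mod 20) : h ∈ H}
7+0=7, 7+5=12, 7+10=17, 7+15=2
7 + H = {2, 7, 12, 17} = 2 + H

7 + H = {2, 7, 12, 17}


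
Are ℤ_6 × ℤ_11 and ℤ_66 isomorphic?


Comparing ℤ_6 × ℤ_11 and ℤ_66:
gcd(6,11) = 1, so ℤ_6 × ℤ_11 ≅ ℤ_66 (CRT)

Yes, ℤ_6 × ℤ_11 ≅ ℤ_66


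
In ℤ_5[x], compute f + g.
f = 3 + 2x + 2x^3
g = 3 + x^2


Add coefficients mod 5:
x^0: 3 + 3 = 1 (mod 5)
x^1: 2 + 0 = 2 (mod 5)
x^2: 0 + 1 = 1 (mod 5)
x^3: 2 + 0 = 2 (mod 5)
Result: 1 + 2x + x^2 + 2x^3

f + g = 1 + 2x + x^2 + 2x^3


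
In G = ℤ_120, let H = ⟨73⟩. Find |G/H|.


|⟨73⟩| = n / gcd(73, 120) = 120 / 1 = 120
H is normal (ℤ_120 is abelian).
|G/H| = |G| / |H| = 120 / 120 = 1

|G/H| = 1


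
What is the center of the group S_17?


Z(G) = {g ∈ G | gx = xg for all x ∈ G}
S_n is non-abelian for n ≥ 3; Z(S_17) is trivial

Z(S_17) = {e}


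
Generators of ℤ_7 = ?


g generates ℤ_n iff gcd(g,n) = 1
Checking each g ∈ {1,...,6}:
gcd(1,7) = 1
gcd(2,7) = 1
gcd(3,7) = 1
gcd(4,7) = 1
gcd(5,7) = 1
gcd(6,7) = 1
Generators: {1, 2, 3, 4, 5, 6}
Number of generators = φ(7) = 6

Generators of ℤ_7 = {1, 2, 3, 4, 5, 6}


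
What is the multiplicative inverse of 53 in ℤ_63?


Use the extended Euclidean algorithm to write 1 = 53·s + 63·t; then s mod 63 is the inverse.
Euclidean algorithm:
  53 = 0·63 + 53
  63 = 1·53 + 10
  53 = 5·10 + 3
  10 = 3·3 + 1
  3 = 3·1 + 0
gcd(53,63) = 1
Back-substitution gives: 53·(-19) + 63·(16) = 1
So 53⁻¹ ≡ -19 ≡ 44 (mod 63)
Check: 53 × 44 = 2332 ≡ 1 (mod 63) ✓

53⁻¹ ≡ 44 (mod 63)


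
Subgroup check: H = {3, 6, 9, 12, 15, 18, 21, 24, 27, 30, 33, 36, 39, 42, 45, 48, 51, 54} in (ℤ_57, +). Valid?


Subgroup test for H = {3, 6, 9, 12, 15, 18, 21, 24, 27, 30, 33, 36, 39, 42, 45, 48, 51, 54} in (ℤ_57, +):
(1) 0 ∈ H? No
(2) Closure: for all a,b ∈ H, (a+b) mod 57 ∈ H? No  [counterexample: 3 + 54 = 0 ∉ H]
(3) Inverses: for all a ∈ H, -a mod 57 ∈ H? Yes

No, H is not a subgroup of ℤ_57


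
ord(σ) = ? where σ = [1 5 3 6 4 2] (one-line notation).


Cycle decomposition: (2 5 4 6)
Cycle lengths: 4
Order = lcm(4) = 4

ord(σ) = 4


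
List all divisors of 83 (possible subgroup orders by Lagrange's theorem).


Lagrange's theorem: |H| divides |G|
|G| = 83
Divisors of 83: 1, 83

Possible subgroup orders: {1, 83}


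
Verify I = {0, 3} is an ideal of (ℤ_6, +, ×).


Check ideal conditions for I = {0, 3} in ℤ_6:
(1) I is an additive subgroup? Yes
(2) For r ∈ ℤ_6 and a ∈ I: r·a ∈ I? Yes

Yes, I is an ideal of ℤ_6


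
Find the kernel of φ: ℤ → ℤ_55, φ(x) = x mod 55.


Kernel = preimage of identity
ker(φ) = {x ∈ ℤ : x ≡ 0 (mod 55)} = 55ℤ = {0, ±55, ±110, ...}

ker(φ) = 55ℤ


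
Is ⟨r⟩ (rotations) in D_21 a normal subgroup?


H = ⟨r⟩ (rotations) in D_21
The rotation subgroup ⟨r⟩ has index 2 in D_21, so it is normal

Yes, normal subgroup


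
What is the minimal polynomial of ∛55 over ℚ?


∛55 satisfies x³ - 55 = 0, irreducible over ℚ (no rational root; 55 is not a perfect cube)

Minimal polynomial: x³ - 55


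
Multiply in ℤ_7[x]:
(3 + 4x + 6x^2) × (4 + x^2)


Expand and collect like terms; reduce coefficients mod 7:
x^0: 3·4 = 12 ≡ 5 (mod 7)
x^1: 3·0 + 4·4 = 16 ≡ 2 (mod 7)
x^2: 3·1 + 4·0 + 6·4 = 27 ≡ 6 (mod 7)
x^3: 4·1 + 6·0 = 4 ≡ 4 (mod 7)
x^4: 6·1 = 6 ≡ 6 (mod 7)
Result: 5 + 2x + 6x^2 + 4x^3 + 6x^4

f · g = 5 + 2x + 6x^2 + 4x^3 + 6x^4


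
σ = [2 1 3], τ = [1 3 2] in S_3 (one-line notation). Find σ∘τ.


σ∘τ: apply τ first, then σ
1 →τ 1 →σ 2
2 →τ 3 →σ 3
3 →τ 2 →σ 1

σ∘τ = [2 3 1]


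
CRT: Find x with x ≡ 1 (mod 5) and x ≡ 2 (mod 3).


m₁ = 5, m₂ = 3, gcd = 1, so CRT applies. M = m₁·m₂ = 15
Let M₁ = M/m₁ = 3, M₂ = M/m₂ = 5
Find y₁ ≡ M₁⁻¹ (mod m₁): 3⁻¹ ≡ 2 (mod 5)
Find y₂ ≡ M₂⁻¹ (mod m₂): 5⁻¹ ≡ 2 (mod 3)
x = a₁·M₁·y₁ + a₂·M₂·y₂ = 1·3·2 + 2·5·2 = 26
Reduce mod 15: x ≡ 11
Check: 11 mod 5 = 1 ✓, 11 mod 3 = 2 ✓

x ≡ 11 (mod 15)


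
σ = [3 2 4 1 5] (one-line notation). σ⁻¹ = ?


To find σ⁻¹, swap domain and range:
σ(1) = 3 → σ⁻¹(3) = 1
σ(2) = 2 → σ⁻¹(2) = 2
σ(3) = 4 → σ⁻¹(4) = 3
σ(4) = 1 → σ⁻¹(1) = 4
σ(5) = 5 → σ⁻¹(5) = 5

σ⁻¹ = [4 2 1 3 5]


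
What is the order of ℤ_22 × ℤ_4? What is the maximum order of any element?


|ℤ_22 × ℤ_4| = 22 × 4 = 88
Max element order = lcm(22,4) = 44
Cyclic? No (gcd=2)

|ℤ_22×ℤ_4| = 88, max element order = 44


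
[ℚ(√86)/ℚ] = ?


√86 has minimal polynomial x² - 86 (irreducible over ℚ since 86 is squarefree)

[ℚ(√86)/ℚ] = 2


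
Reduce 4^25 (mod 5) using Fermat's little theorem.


Fermat's little theorem: if p is prime and gcd(a,p)=1, then a^(p-1) ≡ 1 (mod p)
p = 5 is prime, gcd(4,5) = 1
Reduce exponent: 25 mod 4 = 1
So 4^25 ≡ 4^1 (mod 5)
4^1 mod 5 = 4

4^25 ≡ 4 (mod 5)


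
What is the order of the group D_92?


|D_n| = 2n (n rotations and n reflections)
|D_92| = 2×92 = 184

|D_92| = 184


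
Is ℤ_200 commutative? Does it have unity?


ℤ_200 is a commutative ring with unity 1; 200 = 2×100 is composite, so 2·100 ≡ 0 gives zero divisors (not an integral domain)
Commutative: Yes
Integral domain: No
Has unity: Yes

ℤ_200: Commutative=Yes, Unity=Yes


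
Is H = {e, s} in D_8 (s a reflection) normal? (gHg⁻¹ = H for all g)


H = {e, s} in D_8 (s a reflection)
r·s·r⁻¹ = sr⁻² ≠ s for n ≥ 3, so {e, s} is not closed under conjugation

No, not a normal subgroup


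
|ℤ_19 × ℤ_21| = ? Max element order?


|ℤ_19 × ℤ_21| = 19 × 21 = 399
Max element order = lcm(19,21) = 399
Cyclic? Yes (gcd=1)

|ℤ_19×ℤ_21| = 399, max element order = 399


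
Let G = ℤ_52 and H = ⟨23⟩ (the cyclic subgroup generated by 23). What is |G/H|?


|⟨23⟩| = n / gcd(23, 52) = 52 / 1 = 52
H is normal (ℤ_52 is abelian).
|G/H| = |G| / |H| = 52 / 52 = 1

|G/H| = 1


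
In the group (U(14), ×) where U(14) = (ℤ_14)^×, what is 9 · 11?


Operation: multiplication mod 14
9 · 11 = (a × b) mod 14 with a = 9, b = 11

9 · 11 = 1


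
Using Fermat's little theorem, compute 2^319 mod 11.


Fermat's little theorem: if p is prime and gcd(a,p)=1, then a^(p-1) ≡ 1 (mod p)
p = 11 is prime, gcd(2,11) = 1
Reduce exponent: 319 mod 10 = 9
So 2^319 ≡ 2^9 (mod 11)
2^9 mod 11 = 6

2^319 ≡ 6 (mod 11)


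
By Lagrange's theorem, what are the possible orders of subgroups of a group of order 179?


Lagrange's theorem: |H| divides |G|
|G| = 179
Divisors of 179: 1, 179

Possible subgroup orders: {1, 179}


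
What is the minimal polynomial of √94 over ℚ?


√94 satisfies x² - 94 = 0, irreducible over ℚ since 94 is squarefree

Minimal polynomial: x² - 94


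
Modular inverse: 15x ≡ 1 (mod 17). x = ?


Use the extended Euclidean algorithm to write 1 = 15·s + 17·t; then s mod 17 is the inverse.
Euclidean algorithm:
  15 = 0·17 + 15
  17 = 1·15 + 2
  15 = 7·2 + 1
  2 = 2·1 + 0
gcd(15,17) = 1
Back-substitution gives: 15·(8) + 17·(-7) = 1
So 15⁻¹ ≡ 8 ≡ 8 (mod 17)
Check: 15 × 8 = 120 ≡ 1 (mod 17) ✓

15⁻¹ ≡ 8 (mod 17)


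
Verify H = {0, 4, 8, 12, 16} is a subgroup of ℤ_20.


Subgroup test for H = {0, 4, 8, 12, 16} in (ℤ_20, +):
(1) 0 ∈ H? Yes
(2) Closure: for all a,b ∈ H, (a+b) mod 20 ∈ H? Yes
(3) Inverses: for all a ∈ H, -a mod 20 ∈ H? Yes

Yes, H is a subgroup of ℤ_20


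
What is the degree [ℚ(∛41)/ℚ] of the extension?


∛41 has minimal polynomial x³ - 41 (irreducible over ℚ since 41 is not a perfect cube)

[ℚ(∛41)/ℚ] = 3


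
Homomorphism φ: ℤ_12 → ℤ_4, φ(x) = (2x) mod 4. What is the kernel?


Kernel = preimage of identity
ker(φ) = {x ∈ ℤ_12 : 2x ≡ 0 (mod 4)}. Since 4 | 12, φ is well-defined. The kernel is the cyclic subgroup ⟨2⟩ of ℤ_12 (order 6), i.e. {0, 2, 4, 6, 8, 10}

ker(φ) = {0, 2, 4, 6, 8, 10}


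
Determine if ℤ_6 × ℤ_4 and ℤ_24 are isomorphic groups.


Comparing ℤ_6 × ℤ_4 and ℤ_24:
gcd(6,4) = 2 ≠ 1. Max element order in ℤ_6×ℤ_4 is lcm(6,4) = 12 < 24, so it has no element of order 24

No, ℤ_6 × ℤ_4 ≇ ℤ_24


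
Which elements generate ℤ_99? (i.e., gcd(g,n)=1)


g generates ℤ_n iff gcd(g,n) = 1
Prime factors of 99: 3, 11
Generators are g ∈ {1,...,98} not divisible by any of these primes.
Generators: {1, 2, 4, 5, 7, 8, 10, 13, 14, 16, 17, 19, 20, 23, 25, 26, 28, 29, 31, 32, 34, 35, 37, 38, 40, 41, 43, 46, 47, 49, 50, 52, 53, 56, 58, 59, 61, 62, 64, 65, 67, 68, 70, 71, 73, 74, 76, 79, 80, 82, 83, 85, 86, 89, 91, 92, 94, 95, 97, 98}
Number of generators = φ(99) = 60

Generators of ℤ_99 = {1, 2, 4, 5, 7, 8, 10, 13, 14, 16, 17, 19, 20, 23, 25, 26, 28, 29, 31, 32, 34, 35, 37, 38, 40, 41, 43, 46, 47, 49, 50, 52, 53, 56, 58, 59, 61, 62, 64, 65, 67, 68, 70, 71, 73, 74, 76, 79, 80, 82, 83, 85, 86, 89, 91, 92, 94, 95, 97, 98}


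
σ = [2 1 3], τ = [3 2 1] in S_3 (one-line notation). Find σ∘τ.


σ∘τ: apply τ first, then σ
1 →τ 3 →σ 3
2 →τ 2 →σ 1
3 →τ 1 →σ 2

σ∘τ = [3 1 2]


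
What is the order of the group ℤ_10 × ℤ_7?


|A × B| = |A| · |B|
|ℤ_10 × ℤ_7| = 10 × 7 = 70

|ℤ_10 × ℤ_7| = 70


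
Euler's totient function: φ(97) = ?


Factor n: 97 = 97
φ(n) = n · ∏(1 - 1/p) over distinct primes p | n
φ(97) = 97 · (1 - 1/97) = 96

φ(97) = 96


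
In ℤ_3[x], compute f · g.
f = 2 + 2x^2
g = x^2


Expand and collect like terms; reduce coefficients mod 3:
x^0: 2·0 = 0 ≡ 0 (mod 3)
x^1: 2·0 + 0·0 = 0 ≡ 0 (mod 3)
x^2: 2·1 + 0·0 + 2·0 = 2 ≡ 2 (mod 3)
x^3: 0·1 + 2·0 = 0 ≡ 0 (mod 3)
x^4: 2·1 = 2 ≡ 2 (mod 3)
Result: 2x^2 + 2x^4

f · g = 2x^2 + 2x^4


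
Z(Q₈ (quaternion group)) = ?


Z(G) = {g ∈ G | gx = xg for all x ∈ G}
In Q₈ = {±1, ±i, ±j, ±k}, only ±1 commute with every element

Z(Q₈ (quaternion group)) = {1, -1}


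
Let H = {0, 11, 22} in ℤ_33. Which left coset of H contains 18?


18 + H = {18 + h (mod 33) : h ∈ H}
18+0=18, 18+11=29, 18+22=7
18 + H = {7, 18, 29} = 7 + H

18 + H = {7, 18, 29}


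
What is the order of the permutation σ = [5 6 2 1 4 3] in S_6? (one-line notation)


Cycle decomposition: (1 5 4) (2 6 3)
Cycle lengths: 3, 3
Order = lcm(3, 3) = 3

ord(σ) = 3


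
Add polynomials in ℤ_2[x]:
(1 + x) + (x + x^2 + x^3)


Add coefficients mod 2:
x^0: 1 + 0 = 1 (mod 2)
x^1: 1 + 1 = 0 (mod 2)
x^2: 0 + 1 = 1 (mod 2)
x^3: 0 + 1 = 1 (mod 2)
Result: 1 + x^2 + x^3

f + g = 1 + x^2 + x^3


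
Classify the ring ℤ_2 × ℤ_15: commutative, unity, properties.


Direct product ring; commutative with unity (1,1); but (1,0)·(0,1) = (0,0) gives zero divisors, so not an integral domain
Commutative: Yes
Integral domain: No
Has unity: Yes

ℤ_2 × ℤ_15: Commutative=Yes, Unity=Yes


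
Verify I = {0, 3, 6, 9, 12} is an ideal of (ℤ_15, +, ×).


Check ideal conditions for I = {0, 3, 6, 9, 12} in ℤ_15:
(1) I is an additive subgroup? Yes
(2) For r ∈ ℤ_15 and a ∈ I: r·a ∈ I? Yes

Yes, I is an ideal of ℤ_15


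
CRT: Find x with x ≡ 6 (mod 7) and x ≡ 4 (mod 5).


m₁ = 7, m₂ = 5, gcd = 1, so CRT applies. M = m₁·m₂ = 35
Let M₁ = M/m₁ = 5, M₂ = M/m₂ = 7
Find y₁ ≡ M₁⁻¹ (mod m₁): 5⁻¹ ≡ 3 (mod 7)
Find y₂ ≡ M₂⁻¹ (mod m₂): 7⁻¹ ≡ 3 (mod 5)
x = a₁·M₁·y₁ + a₂·M₂·y₂ = 6·5·3 + 4·7·3 = 174
Reduce mod 35: x ≡ 34
Check: 34 mod 7 = 6 ✓, 34 mod 5 = 4 ✓

x ≡ 34 (mod 35)
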